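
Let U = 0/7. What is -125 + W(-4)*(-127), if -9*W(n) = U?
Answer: -125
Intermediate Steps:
U = 0 (U = 0*(⅐) = 0)
W(n) = 0 (W(n) = -⅑*0 = 0)
-125 + W(-4)*(-127) = -125 + 0*(-127) = -125 + 0 = -125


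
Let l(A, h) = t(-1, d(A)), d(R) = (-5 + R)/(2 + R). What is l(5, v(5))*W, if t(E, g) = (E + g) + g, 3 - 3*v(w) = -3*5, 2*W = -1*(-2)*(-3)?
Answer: 3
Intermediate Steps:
d(R) = (-5 + R)/(2 + R)
W = -3 (W = (-1*(-2)*(-3))/2 = (2*(-3))/2 = (½)*(-6) = -3)
v(w) = 6 (v(w) = 1 - (-1)*5 = 1 - ⅓*(-15) = 1 + 5 = 6)
t(E, g) = E + 2*g
l(A, h) = -1 + 2*(-5 + A)/(2 + A) (l(A, h) = -1 + 2*((-5 + A)/(2 + A)) = -1 + 2*(-5 + A)/(2 + A))
l(5, v(5))*W = ((-12 + 5)/(2 + 5))*(-3) = (-7/7)*(-3) = ((⅐)*(-7))*(-3) = -1*(-3) = 3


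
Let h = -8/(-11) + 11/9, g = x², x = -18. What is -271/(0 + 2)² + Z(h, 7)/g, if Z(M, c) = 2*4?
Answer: -21943/324 ≈ -67.725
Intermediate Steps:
g = 324 (g = (-18)² = 324)
h = 193/99 (h = -8*(-1/11) + 11*(⅑) = 8/11 + 11/9 = 193/99 ≈ 1.9495)
Z(M, c) = 8
-271/(0 + 2)² + Z(h, 7)/g = -271/(0 + 2)² + 8/324 = -271/(2²) + 8*(1/324) = -271/4 + 2/81 = -21943/324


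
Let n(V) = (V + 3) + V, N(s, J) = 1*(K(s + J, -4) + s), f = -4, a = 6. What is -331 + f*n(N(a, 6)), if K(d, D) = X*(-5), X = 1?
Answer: -351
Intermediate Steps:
K(d, D) = -5 (K(d, D) = 1*(-5) = -5)
N(s, J) = -5 + s (N(s, J) = 1*(-5 + s) = -5 + s)
n(V) = 3 + 2*V (n(V) = (3 + V) + V = 3 + 2*V)
-331 + f*n(N(a, 6)) = -331 - 4*(3 + 2*(-5 + 6)) = -331 - 4*(3 + 2*1) = -331 - 4*(3 + 2) = -331 - 4*5 = -331 - 20 = -351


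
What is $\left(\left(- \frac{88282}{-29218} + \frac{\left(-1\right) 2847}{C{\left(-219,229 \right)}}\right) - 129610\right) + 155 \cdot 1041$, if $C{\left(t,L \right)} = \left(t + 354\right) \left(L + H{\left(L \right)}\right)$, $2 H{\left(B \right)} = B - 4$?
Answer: $\frac{14255075683928}{449007615} \approx 31748.0$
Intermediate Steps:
$H{\left(B \right)} = -2 + \frac{B}{2}$ ($H{\left(B \right)} = \frac{B - 4}{2} = \frac{-4 + B}{2} = -2 + \frac{B}{2}$)
$C{\left(t,L \right)} = \left(-2 + \frac{3 L}{2}\right) \left(354 + t\right)$ ($C{\left(t,L \right)} = \left(t + 354\right) \left(L + \left(-2 + \frac{L}{2}\right)\right) = \left(354 + t\right) \left(-2 + \frac{3 L}{2}\right) = \left(-2 + \frac{3 L}{2}\right) \left(354 + t\right)$)
$\left(\left(- \frac{88282}{-29218} + \frac{\left(-1\right) 2847}{C{\left(-219,229 \right)}}\right) - 129610\right) + 155 \cdot 1041 = \left(\left(- \frac{88282}{-29218} + \frac{\left(-1\right) 2847}{-708 - -438 + 531 \cdot 229 + \frac{3}{2} \cdot 229 \left(-219\right)}\right) - 129610\right) + 155 \cdot 1041 = \left(\left(\left(-88282\right) \left(- \frac{1}{29218}\right) - \frac{2847}{-708 + 438 + 121599 - \frac{150453}{2}}\right) - 129610\right) + 161355 = \left(\left(\frac{44141}{14609} - \frac{2847}{\frac{92205}{2}}\right) - 129610\right) + 161355 = \left(\left(\frac{44141}{14609} - \frac{1898}{30735}\right) - 129610\right) + 161355 = \left(\frac{1328945753}{449007615} - 129610\right) + 161355 = - \frac{58194548034397}{449007615} + 161355 = \frac{14255075683928}{449007615}$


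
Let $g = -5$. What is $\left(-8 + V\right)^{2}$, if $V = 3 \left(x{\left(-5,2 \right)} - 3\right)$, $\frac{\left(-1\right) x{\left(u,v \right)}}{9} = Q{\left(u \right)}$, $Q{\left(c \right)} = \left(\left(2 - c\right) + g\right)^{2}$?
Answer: $15625$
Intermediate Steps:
$Q{\left(c \right)} = \left(-3 - c\right)^{2}$ ($Q{\left(c \right)} = \left(\left(2 - c\right) - 5\right)^{2} = \left(-3 - c\right)^{2}$)
$x{\left(u,v \right)} = - 9 \left(3 + u\right)^{2}$
$V = -117$ ($V = 3 \left(- 9 \left(3 - 5\right)^{2} - 3\right) = 3 \left(- 9 \left(-2\right)^{2} - 3\right) = 3 \left(\left(-9\right) 4 - 3\right) = 3 \left(-36 - 3\right) = 3 \left(-39\right) = -117$)
$\left(-8 + V\right)^{2} = \left(-8 - 117\right)^{2} = \left(-125\right)^{2} = 15625$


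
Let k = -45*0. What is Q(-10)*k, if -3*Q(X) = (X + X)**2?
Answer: 0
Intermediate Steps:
Q(X) = -4*X**2/3 (Q(X) = -(X + X)**2/3 = -4*X**2/3)
k = 0
Q(-10)*k = -4/3*(-10)**2*0 = -4/3*100*0 = -400/3*0 = 0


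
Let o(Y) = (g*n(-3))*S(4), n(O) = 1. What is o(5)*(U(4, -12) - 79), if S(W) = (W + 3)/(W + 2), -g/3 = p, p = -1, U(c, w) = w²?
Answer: 455/2 ≈ 227.50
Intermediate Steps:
g = 3 (g = -3*(-1) = 3)
S(W) = (3 + W)/(2 + W)
o(Y) = 7/2 (o(Y) = (3*1)*((3 + 4)/(2 + 4)) = 3*(7/6) = 7/2)
o(5)*(U(4, -12) - 79) = 7*((-12)² - 79)/2 = 7*(144 - 79)/2 = (7/2)*65 = 455/2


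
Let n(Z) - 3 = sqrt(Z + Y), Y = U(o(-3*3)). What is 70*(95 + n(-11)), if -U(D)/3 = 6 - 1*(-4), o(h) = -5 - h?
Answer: 6860 + 70*I*sqrt(41) ≈ 6860.0 + 448.22*I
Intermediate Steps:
U(D) = -30 (U(D) = -3*(6 - 1*(-4)) = -3*(6 + 4) = -3*10 = -30)
Y = -30
n(Z) = 3 + sqrt(-30 + Z) (n(Z) = 3 + sqrt(Z - 30) = 3 + sqrt(-30 + Z))
70*(95 + n(-11)) = 70*(95 + (3 + sqrt(-30 - 11))) = 70*(95 + (3 + sqrt(-41))) = 70*(95 + (3 + I*sqrt(41))) = 70*(98 + I*sqrt(41)) = 6860 + 70*I*sqrt(41)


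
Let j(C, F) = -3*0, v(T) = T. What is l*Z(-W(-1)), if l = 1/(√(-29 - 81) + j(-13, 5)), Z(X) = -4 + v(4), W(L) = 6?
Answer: 0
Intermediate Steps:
j(C, F) = 0
Z(X) = 0 (Z(X) = -4 + 4 = 0)
l = -I*√110/110 (l = 1/(√(-29 - 81) + 0) = 1/(√(-110) + 0) = 1/(I*√110 + 0) = 1/(I*√110) = -I*√110/110 ≈ -0.095346*I)
l*Z(-W(-1)) = -I*√110/110*0 = 0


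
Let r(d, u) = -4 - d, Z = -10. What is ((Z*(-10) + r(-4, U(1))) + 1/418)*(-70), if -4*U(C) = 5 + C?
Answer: -1463035/209 ≈ -7000.2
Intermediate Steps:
U(C) = -5/4 - C/4 (U(C) = -(5 + C)/4 = -5/4 - C/4)
((Z*(-10) + r(-4, U(1))) + 1/418)*(-70) = ((-10*(-10) + (-4 - 1*(-4))) + 1/418)*(-70) = ((100 + (-4 + 4)) + 1/418)*(-70) = ((100 + 0) + 1/418)*(-70) = (100 + 1/418)*(-70) = (41801/418)*(-70) = -1463035/209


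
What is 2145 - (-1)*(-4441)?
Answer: -2296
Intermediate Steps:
2145 - (-1)*(-4441) = 2145 - 1*4441 = 2145 - 4441 = -2296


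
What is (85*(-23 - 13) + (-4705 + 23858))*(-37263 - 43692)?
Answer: -1302808815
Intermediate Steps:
(85*(-23 - 13) + (-4705 + 23858))*(-37263 - 43692) = (85*(-36) + 19153)*(-80955) = (-3060 + 19153)*(-80955) = 16093*(-80955) = -1302808815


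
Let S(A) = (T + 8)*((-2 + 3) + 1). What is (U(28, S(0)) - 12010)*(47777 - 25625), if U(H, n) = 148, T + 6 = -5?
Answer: -262767024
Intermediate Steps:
T = -11 (T = -6 - 5 = -11)
S(A) = -6 (S(A) = (-11 + 8)*((-2 + 3) + 1) = -3*(1 + 1) = -3*2 = -6)
(U(28, S(0)) - 12010)*(47777 - 25625) = (148 - 12010)*(47777 - 25625) = -11862*22152 = -262767024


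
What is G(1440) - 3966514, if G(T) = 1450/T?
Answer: -571177871/144 ≈ -3.9665e+6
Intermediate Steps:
G(1440) - 3966514 = 1450/1440 - 3966514 = 1450*(1/1440) - 3966514 = 145/144 - 3966514 = -571177871/144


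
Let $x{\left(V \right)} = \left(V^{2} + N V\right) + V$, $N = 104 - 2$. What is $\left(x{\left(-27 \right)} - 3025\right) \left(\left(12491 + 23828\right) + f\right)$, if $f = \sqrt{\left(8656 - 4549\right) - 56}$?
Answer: $-184391563 - 5077 \sqrt{4051} \approx -1.8471 \cdot 10^{8}$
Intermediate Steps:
$N = 102$ ($N = 104 - 2 = 102$)
$x{\left(V \right)} = V^{2} + 103 V$ ($x{\left(V \right)} = \left(V^{2} + 102 V\right) + V = V^{2} + 103 V$)
$f = \sqrt{4051}$ ($f = \sqrt{4107 - 56} = \sqrt{4051} \approx 63.647$)
$\left(x{\left(-27 \right)} - 3025\right) \left(\left(12491 + 23828\right) + f\right) = \left(- 27 \left(103 - 27\right) - 3025\right) \left(\left(12491 + 23828\right) + \sqrt{4051}\right) = \left(\left(-27\right) 76 - 3025\right) \left(36319 + \sqrt{4051}\right) = \left(-2052 - 3025\right) \left(36319 + \sqrt{4051}\right) = - 5077 \left(36319 + \sqrt{4051}\right) = -184391563 - 5077 \sqrt{4051}$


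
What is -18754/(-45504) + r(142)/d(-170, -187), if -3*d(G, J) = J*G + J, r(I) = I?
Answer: 286648979/719031456 ≈ 0.39866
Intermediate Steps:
d(G, J) = -J/3 - G*J/3 (d(G, J) = -(J*G + J)/3 = -(G*J + J)/3 = -(J + G*J)/3 = -J/3 - G*J/3)
-18754/(-45504) + r(142)/d(-170, -187) = -18754/(-45504) + 142/((-⅓*(-187)*(1 - 170))) = -18754*(-1/45504) + 142/((-⅓*(-187)*(-169))) = 9377/22752 + 142/(-31603/3) = 9377/22752 + 142*(-3/31603) = 9377/22752 - 426/31603 = 286648979/719031456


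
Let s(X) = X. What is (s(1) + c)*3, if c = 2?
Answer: 9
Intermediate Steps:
(s(1) + c)*3 = (1 + 2)*3 = 3*3 = 9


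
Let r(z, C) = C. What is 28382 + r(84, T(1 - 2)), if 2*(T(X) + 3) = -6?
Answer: 28376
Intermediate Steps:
T(X) = -6 (T(X) = -3 + (1/2)*(-6) = -3 - 3 = -6)
28382 + r(84, T(1 - 2)) = 28382 - 6 = 28376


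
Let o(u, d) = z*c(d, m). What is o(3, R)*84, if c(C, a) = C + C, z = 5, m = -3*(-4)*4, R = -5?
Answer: -4200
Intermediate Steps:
m = 48 (m = 12*4 = 48)
c(C, a) = 2*C
o(u, d) = 10*d (o(u, d) = 5*(2*d) = 10*d)
o(3, R)*84 = (10*(-5))*84 = -50*84 = -4200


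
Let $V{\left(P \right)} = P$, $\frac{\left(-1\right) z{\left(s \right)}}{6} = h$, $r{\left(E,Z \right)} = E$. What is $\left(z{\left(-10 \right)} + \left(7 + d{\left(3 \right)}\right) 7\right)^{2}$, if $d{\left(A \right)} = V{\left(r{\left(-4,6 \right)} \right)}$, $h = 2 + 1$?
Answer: $9$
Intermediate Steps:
$h = 3$
$z{\left(s \right)} = -18$ ($z{\left(s \right)} = \left(-6\right) 3 = -18$)
$d{\left(A \right)} = -4$
$\left(z{\left(-10 \right)} + \left(7 + d{\left(3 \right)}\right) 7\right)^{2} = \left(-18 + \left(7 - 4\right) 7\right)^{2} = \left(-18 + 3 \cdot 7\right)^{2} = \left(-18 + 21\right)^{2} = 3^{2} = 9$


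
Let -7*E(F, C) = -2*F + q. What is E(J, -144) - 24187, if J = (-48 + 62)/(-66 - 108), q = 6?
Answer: -14730419/609 ≈ -24188.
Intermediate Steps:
J = -7/87 (J = 14/(-174) = 14*(-1/174) = -7/87 ≈ -0.080460)
E(F, C) = -6/7 + 2*F/7 (E(F, C) = -(-2*F + 6)/7 = -(6 - 2*F)/7 = -6/7 + 2*F/7)
E(J, -144) - 24187 = (-6/7 + (2/7)*(-7/87)) - 24187 = (-6/7 - 2/87) - 24187 = -536/609 - 24187 = -14730419/609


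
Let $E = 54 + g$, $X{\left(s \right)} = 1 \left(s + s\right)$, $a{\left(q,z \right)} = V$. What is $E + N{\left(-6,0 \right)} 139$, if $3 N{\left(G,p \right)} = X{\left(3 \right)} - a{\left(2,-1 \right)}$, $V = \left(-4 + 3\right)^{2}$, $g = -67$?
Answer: $\frac{656}{3} \approx 218.67$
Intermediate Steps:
$V = 1$ ($V = \left(-1\right)^{2} = 1$)
$a{\left(q,z \right)} = 1$
$X{\left(s \right)} = 2 s$ ($X{\left(s \right)} = 1 \cdot 2 s = 2 s$)
$E = -13$ ($E = 54 - 67 = -13$)
$N{\left(G,p \right)} = \frac{5}{3}$ ($N{\left(G,p \right)} = \frac{2 \cdot 3 - 1}{3} = \frac{6 - 1}{3} = \frac{1}{3} \cdot 5 = \frac{5}{3}$)
$E + N{\left(-6,0 \right)} 139 = -13 + \frac{5}{3} \cdot 139 = -13 + \frac{695}{3} = \frac{656}{3}$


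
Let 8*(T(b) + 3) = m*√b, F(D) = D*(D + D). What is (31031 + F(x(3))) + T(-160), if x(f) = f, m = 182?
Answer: 31046 + 91*I*√10 ≈ 31046.0 + 287.77*I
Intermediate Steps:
F(D) = 2*D² (F(D) = D*(2*D) = 2*D²)
T(b) = -3 + 91*√b/4 (T(b) = -3 + (182*√b)/8 = -3 + 91*√b/4)
(31031 + F(x(3))) + T(-160) = (31031 + 2*3²) + (-3 + 91*√(-160)/4) = (31031 + 2*9) + (-3 + 91*(4*I*√10)/4) = (31031 + 18) + (-3 + 91*I*√10) = 31049 + (-3 + 91*I*√10) = 31046 + 91*I*√10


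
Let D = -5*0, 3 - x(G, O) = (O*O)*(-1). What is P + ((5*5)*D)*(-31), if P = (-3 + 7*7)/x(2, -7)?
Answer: 23/26 ≈ 0.88461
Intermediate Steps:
x(G, O) = 3 + O**2 (x(G, O) = 3 - O*O*(-1) = 3 - O**2*(-1) = 3 - (-1)*O**2 = 3 + O**2)
D = 0
P = 23/26 (P = (-3 + 7*7)/(3 + (-7)**2) = (-3 + 49)/(3 + 49) = 46/52 = 46*(1/52) = 23/26 ≈ 0.88461)
P + ((5*5)*D)*(-31) = 23/26 + ((5*5)*0)*(-31) = 23/26 + (25*0)*(-31) = 23/26 + 0*(-31) = 23/26 + 0 = 23/26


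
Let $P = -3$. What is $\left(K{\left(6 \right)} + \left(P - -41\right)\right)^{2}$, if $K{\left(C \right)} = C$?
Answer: $1936$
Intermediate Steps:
$\left(K{\left(6 \right)} + \left(P - -41\right)\right)^{2} = \left(6 - -38\right)^{2} = \left(6 + \left(-3 + 41\right)\right)^{2} = \left(6 + 38\right)^{2} = 44^{2} = 1936$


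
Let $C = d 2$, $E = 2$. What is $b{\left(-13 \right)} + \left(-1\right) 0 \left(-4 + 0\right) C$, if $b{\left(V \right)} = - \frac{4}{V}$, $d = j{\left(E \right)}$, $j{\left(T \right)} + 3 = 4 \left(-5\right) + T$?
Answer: $\frac{4}{13} \approx 0.30769$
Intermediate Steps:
$j{\left(T \right)} = -23 + T$ ($j{\left(T \right)} = -3 + \left(4 \left(-5\right) + T\right) = -3 + \left(-20 + T\right) = -23 + T$)
$d = -21$ ($d = -23 + 2 = -21$)
$C = -42$ ($C = \left(-21\right) 2 = -42$)
$b{\left(-13 \right)} + \left(-1\right) 0 \left(-4 + 0\right) C = - \frac{4}{-13} + \left(-1\right) 0 \left(-4 + 0\right) \left(-42\right) = \left(-4\right) \left(- \frac{1}{13}\right) + 0 \left(-4\right) \left(-42\right) = \frac{4}{13} + 0 \left(-42\right) = \frac{4}{13} + 0 = \frac{4}{13}$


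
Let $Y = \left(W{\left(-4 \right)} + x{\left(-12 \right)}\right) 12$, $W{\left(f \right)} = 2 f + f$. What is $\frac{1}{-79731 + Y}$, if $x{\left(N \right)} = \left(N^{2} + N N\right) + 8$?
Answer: $- \frac{1}{76323} \approx -1.3102 \cdot 10^{-5}$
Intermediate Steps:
$x{\left(N \right)} = 8 + 2 N^{2}$ ($x{\left(N \right)} = \left(N^{2} + N^{2}\right) + 8 = 2 N^{2} + 8 = 8 + 2 N^{2}$)
$W{\left(f \right)} = 3 f$
$Y = 3408$ ($Y = \left(3 \left(-4\right) + \left(8 + 2 \left(-12\right)^{2}\right)\right) 12 = \left(-12 + \left(8 + 2 \cdot 144\right)\right) 12 = \left(-12 + \left(8 + 288\right)\right) 12 = \left(-12 + 296\right) 12 = 284 \cdot 12 = 3408$)
$\frac{1}{-79731 + Y} = \frac{1}{-79731 + 3408} = \frac{1}{-76323} = - \frac{1}{76323}$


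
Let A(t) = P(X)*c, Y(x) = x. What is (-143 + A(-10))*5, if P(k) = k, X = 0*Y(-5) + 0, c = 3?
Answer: -715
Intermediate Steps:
X = 0 (X = 0*(-5) + 0 = 0 + 0 = 0)
A(t) = 0 (A(t) = 0*3 = 0)
(-143 + A(-10))*5 = (-143 + 0)*5 = -143*5 = -715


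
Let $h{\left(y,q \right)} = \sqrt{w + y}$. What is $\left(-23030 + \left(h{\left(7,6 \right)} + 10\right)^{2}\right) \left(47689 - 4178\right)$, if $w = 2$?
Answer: $-994704971$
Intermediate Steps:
$h{\left(y,q \right)} = \sqrt{2 + y}$
$\left(-23030 + \left(h{\left(7,6 \right)} + 10\right)^{2}\right) \left(47689 - 4178\right) = \left(-23030 + \left(\sqrt{2 + 7} + 10\right)^{2}\right) \left(47689 - 4178\right) = \left(-23030 + \left(\sqrt{9} + 10\right)^{2}\right) 43511 = \left(-23030 + \left(3 + 10\right)^{2}\right) 43511 = \left(-23030 + 13^{2}\right) 43511 = \left(-23030 + 169\right) 43511 = \left(-22861\right) 43511 = -994704971$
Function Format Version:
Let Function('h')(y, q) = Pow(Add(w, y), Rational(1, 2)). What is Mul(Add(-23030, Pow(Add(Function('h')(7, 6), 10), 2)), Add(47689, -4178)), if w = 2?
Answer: -994704971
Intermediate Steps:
Function('h')(y, q) = Pow(Add(2, y), Rational(1, 2))
Mul(Add(-23030, Pow(Add(Function('h')(7, 6), 10), 2)), Add(47689, -4178)) = Mul(Add(-23030, Pow(Add(Pow(Add(2, 7), Rational(1, 2)), 10), 2)), Add(47689, -4178)) = Mul(Add(-23030, Pow(Add(Pow(9, Rational(1, 2)), 10), 2)), 43511) = Mul(Add(-23030, Pow(Add(3, 10), 2)), 43511) = Mul(Add(-23030, Pow(13, 2)), 43511) = Mul(Add(-23030, 169), 43511) = Mul(-22861, 43511) = -994704971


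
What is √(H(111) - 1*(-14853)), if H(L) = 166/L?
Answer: √183022239/111 ≈ 121.88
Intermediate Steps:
√(H(111) - 1*(-14853)) = √(166/111 - 1*(-14853)) = √(166*(1/111) + 14853) = √(166/111 + 14853) = √(1648849/111) = √183022239/111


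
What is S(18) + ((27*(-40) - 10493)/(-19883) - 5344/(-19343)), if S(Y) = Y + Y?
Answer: 14175598575/384596869 ≈ 36.858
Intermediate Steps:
S(Y) = 2*Y
S(18) + ((27*(-40) - 10493)/(-19883) - 5344/(-19343)) = 2*18 + ((27*(-40) - 10493)/(-19883) - 5344/(-19343)) = 36 + ((-1080 - 10493)*(-1/19883) - 5344*(-1/19343)) = 36 + (-11573*(-1/19883) + 5344/19343) = 36 + (11573/19883 + 5344/19343) = 36 + 330111291/384596869 = 14175598575/384596869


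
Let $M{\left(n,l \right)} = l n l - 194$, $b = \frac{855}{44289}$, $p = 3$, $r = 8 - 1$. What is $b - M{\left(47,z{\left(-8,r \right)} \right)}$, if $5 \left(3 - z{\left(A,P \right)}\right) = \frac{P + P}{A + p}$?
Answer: $- \frac{65015458}{161875} \approx -401.64$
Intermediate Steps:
$r = 7$ ($r = 8 - 1 = 7$)
$z{\left(A,P \right)} = 3 - \frac{2 P}{5 \left(3 + A\right)}$ ($z{\left(A,P \right)} = 3 - \frac{\left(P + P\right) \frac{1}{A + 3}}{5} = 3 - \frac{2 P \frac{1}{3 + A}}{5} = 3 - \frac{2 P}{5 \left(3 + A\right)}$)
$b = \frac{5}{259}$ ($b = 855 \cdot \frac{1}{44289} = \frac{5}{259} \approx 0.019305$)
$M{\left(n,l \right)} = -194 + n l^{2}$ ($M{\left(n,l \right)} = n l^{2} - 194 = -194 + n l^{2}$)
$b - M{\left(47,z{\left(-8,r \right)} \right)} = \frac{5}{259} - \left(-194 + 47 \left(\frac{45 - 14 + 15 \left(-8\right)}{5 \left(3 - 8\right)}\right)^{2}\right) = \frac{5}{259} - \left(-194 + 47 \left(\frac{45 - 14 - 120}{5 \left(-5\right)}\right)^{2}\right) = \frac{5}{259} - \left(-194 + 47 \left(\frac{1}{5} \left(- \frac{1}{5}\right) \left(-89\right)\right)^{2}\right) = \frac{5}{259} - \left(-194 + 47 \left(\frac{89}{25}\right)^{2}\right) = \frac{5}{259} - \left(-194 + 47 \cdot \frac{7921}{625}\right) = \frac{5}{259} - \left(-194 + \frac{372287}{625}\right) = \frac{5}{259} - \frac{251037}{625} = - \frac{65015458}{161875}$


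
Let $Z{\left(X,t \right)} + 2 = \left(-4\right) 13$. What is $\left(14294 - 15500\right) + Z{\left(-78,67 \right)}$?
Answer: $-1260$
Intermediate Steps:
$Z{\left(X,t \right)} = -54$ ($Z{\left(X,t \right)} = -2 - 52 = -54$)
$\left(14294 - 15500\right) + Z{\left(-78,67 \right)} = \left(14294 - 15500\right) - 54 = -1206 - 54 = -1260$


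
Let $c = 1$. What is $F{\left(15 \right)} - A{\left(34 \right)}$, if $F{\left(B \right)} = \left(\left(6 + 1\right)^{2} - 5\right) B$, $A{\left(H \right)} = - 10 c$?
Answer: $670$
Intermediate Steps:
$A{\left(H \right)} = -10$ ($A{\left(H \right)} = \left(-10\right) 1 = -10$)
$F{\left(B \right)} = 44 B$ ($F{\left(B \right)} = \left(7^{2} - 5\right) B = \left(49 - 5\right) B = 44 B$)
$F{\left(15 \right)} - A{\left(34 \right)} = 44 \cdot 15 - -10 = 660 + 10 = 670$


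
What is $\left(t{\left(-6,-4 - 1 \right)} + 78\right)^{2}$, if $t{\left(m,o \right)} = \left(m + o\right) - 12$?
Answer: $3025$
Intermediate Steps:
$t{\left(m,o \right)} = -12 + m + o$
$\left(t{\left(-6,-4 - 1 \right)} + 78\right)^{2} = \left(\left(-12 - 6 - 5\right) + 78\right)^{2} = \left(-23 + 78\right)^{2} = 55^{2} = 3025$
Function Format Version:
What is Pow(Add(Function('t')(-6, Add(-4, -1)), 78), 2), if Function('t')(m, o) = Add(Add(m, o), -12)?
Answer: 3025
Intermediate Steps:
Function('t')(m, o) = Add(-12, m, o)
Pow(Add(Function('t')(-6, Add(-4, -1)), 78), 2) = Pow(Add(Add(-12, -6, Add(-4, -1)), 78), 2) = Pow(Add(Add(-12, -6, -5), 78), 2) = Pow(Add(-23, 78), 2) = Pow(55, 2) = 3025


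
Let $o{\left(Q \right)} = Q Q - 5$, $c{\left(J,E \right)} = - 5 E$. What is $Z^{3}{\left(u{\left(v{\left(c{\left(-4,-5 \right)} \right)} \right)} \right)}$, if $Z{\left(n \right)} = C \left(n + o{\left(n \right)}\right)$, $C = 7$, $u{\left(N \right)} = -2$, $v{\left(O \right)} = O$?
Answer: $-9261$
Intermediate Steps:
$o{\left(Q \right)} = -5 + Q^{2}$ ($o{\left(Q \right)} = Q^{2} - 5 = -5 + Q^{2}$)
$Z{\left(n \right)} = -35 + 7 n + 7 n^{2}$ ($Z{\left(n \right)} = 7 \left(n + \left(-5 + n^{2}\right)\right) = 7 \left(-5 + n + n^{2}\right) = -35 + 7 n + 7 n^{2}$)
$Z^{3}{\left(u{\left(v{\left(c{\left(-4,-5 \right)} \right)} \right)} \right)} = \left(-35 + 7 \left(-2\right) + 7 \left(-2\right)^{2}\right)^{3} = \left(-35 - 14 + 7 \cdot 4\right)^{3} = \left(-35 - 14 + 28\right)^{3} = \left(-21\right)^{3} = -9261$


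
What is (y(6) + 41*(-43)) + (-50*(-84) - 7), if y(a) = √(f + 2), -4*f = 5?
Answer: 2430 + √3/2 ≈ 2430.9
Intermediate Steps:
f = -5/4 (f = -¼*5 = -5/4 ≈ -1.2500)
y(a) = √3/2 (y(a) = √(-5/4 + 2) = √(¾) = √3/2)
(y(6) + 41*(-43)) + (-50*(-84) - 7) = (√3/2 + 41*(-43)) + (-50*(-84) - 7) = (√3/2 - 1763) + (4200 - 7) = (-1763 + √3/2) + 4193 = 2430 + √3/2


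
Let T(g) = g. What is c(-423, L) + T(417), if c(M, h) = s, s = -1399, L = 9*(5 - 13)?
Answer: -982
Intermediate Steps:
L = -72 (L = 9*(-8) = -72)
c(M, h) = -1399
c(-423, L) + T(417) = -1399 + 417 = -982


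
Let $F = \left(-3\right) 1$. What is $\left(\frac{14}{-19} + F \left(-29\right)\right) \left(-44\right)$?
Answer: $- \frac{72116}{19} \approx -3795.6$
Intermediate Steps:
$F = -3$
$\left(\frac{14}{-19} + F \left(-29\right)\right) \left(-44\right) = \left(\frac{14}{-19} - -87\right) \left(-44\right) = \left(14 \left(- \frac{1}{19}\right) + 87\right) \left(-44\right) = \left(- \frac{14}{19} + 87\right) \left(-44\right) = \frac{1639}{19} \left(-44\right) = - \frac{72116}{19}$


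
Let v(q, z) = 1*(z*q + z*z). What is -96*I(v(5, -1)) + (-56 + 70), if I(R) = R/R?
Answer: -82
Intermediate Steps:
v(q, z) = z² + q*z (v(q, z) = 1*(q*z + z²) = 1*(z² + q*z) = z² + q*z)
I(R) = 1
-96*I(v(5, -1)) + (-56 + 70) = -96*1 + (-56 + 70) = -96 + 14 = -82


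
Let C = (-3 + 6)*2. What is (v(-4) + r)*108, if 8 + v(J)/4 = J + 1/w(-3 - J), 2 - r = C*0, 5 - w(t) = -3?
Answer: -4914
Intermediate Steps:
C = 6 (C = 3*2 = 6)
w(t) = 8 (w(t) = 5 - 1*(-3) = 5 + 3 = 8)
r = 2 (r = 2 - 6*0 = 2 - 1*0 = 2 + 0 = 2)
v(J) = -63/2 + 4*J (v(J) = -32 + 4*(J + 1/8) = -32 + 4*(J + ⅛) = -32 + 4*(⅛ + J) = -32 + (½ + 4*J) = -63/2 + 4*J)
(v(-4) + r)*108 = ((-63/2 + 4*(-4)) + 2)*108 = ((-63/2 - 16) + 2)*108 = (-95/2 + 2)*108 = -91/2*108 = -4914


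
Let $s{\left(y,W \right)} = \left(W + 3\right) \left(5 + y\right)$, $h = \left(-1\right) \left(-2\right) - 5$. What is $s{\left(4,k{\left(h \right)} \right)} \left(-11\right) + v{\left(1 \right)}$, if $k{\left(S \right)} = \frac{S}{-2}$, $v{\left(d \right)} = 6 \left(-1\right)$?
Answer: $- \frac{903}{2} \approx -451.5$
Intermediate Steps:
$h = -3$ ($h = 2 - 5 = -3$)
$v{\left(d \right)} = -6$
$k{\left(S \right)} = - \frac{S}{2}$ ($k{\left(S \right)} = S \left(- \frac{1}{2}\right) = - \frac{S}{2}$)
$s{\left(y,W \right)} = \left(3 + W\right) \left(5 + y\right)$
$s{\left(4,k{\left(h \right)} \right)} \left(-11\right) + v{\left(1 \right)} = \left(15 + 3 \cdot 4 + 5 \left(\left(- \frac{1}{2}\right) \left(-3\right)\right) + \left(- \frac{1}{2}\right) \left(-3\right) 4\right) \left(-11\right) - 6 = \left(15 + 12 + 5 \cdot \frac{3}{2} + \frac{3}{2} \cdot 4\right) \left(-11\right) - 6 = \left(15 + 12 + \frac{15}{2} + 6\right) \left(-11\right) - 6 = \frac{81}{2} \left(-11\right) - 6 = - \frac{891}{2} - 6 = - \frac{903}{2}$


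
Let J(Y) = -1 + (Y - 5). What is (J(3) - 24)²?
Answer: 729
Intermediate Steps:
J(Y) = -6 + Y (J(Y) = -1 + (-5 + Y) = -6 + Y)
(J(3) - 24)² = ((-6 + 3) - 24)² = (-3 - 24)² = (-27)² = 729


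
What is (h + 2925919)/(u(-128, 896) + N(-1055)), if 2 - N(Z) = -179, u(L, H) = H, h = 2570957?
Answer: 1832292/359 ≈ 5103.9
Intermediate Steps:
N(Z) = 181 (N(Z) = 2 - 1*(-179) = 2 + 179 = 181)
(h + 2925919)/(u(-128, 896) + N(-1055)) = (2570957 + 2925919)/(896 + 181) = 5496876/1077 = 5496876*(1/1077) = 1832292/359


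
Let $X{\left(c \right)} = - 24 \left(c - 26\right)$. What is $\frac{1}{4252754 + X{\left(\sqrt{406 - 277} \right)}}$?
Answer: $\frac{2126689}{9045612168290} + \frac{6 \sqrt{129}}{4522806084145} \approx 2.3512 \cdot 10^{-7}$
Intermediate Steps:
$X{\left(c \right)} = 624 - 24 c$ ($X{\left(c \right)} = - 24 \left(-26 + c\right) = 624 - 24 c$)
$\frac{1}{4252754 + X{\left(\sqrt{406 - 277} \right)}} = \frac{1}{4252754 + \left(624 - 24 \sqrt{406 - 277}\right)} = \frac{1}{4252754 + \left(624 - 24 \sqrt{129}\right)} = \frac{1}{4253378 - 24 \sqrt{129}}$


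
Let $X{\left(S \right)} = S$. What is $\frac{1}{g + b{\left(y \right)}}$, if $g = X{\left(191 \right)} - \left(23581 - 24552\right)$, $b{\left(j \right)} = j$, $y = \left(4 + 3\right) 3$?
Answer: $\frac{1}{1183} \approx 0.00084531$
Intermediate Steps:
$y = 21$ ($y = 7 \cdot 3 = 21$)
$g = 1162$ ($g = 191 - \left(23581 - 24552\right) = 191 - -971 = 191 + 971 = 1162$)
$\frac{1}{g + b{\left(y \right)}} = \frac{1}{1162 + 21} = \frac{1}{1183}$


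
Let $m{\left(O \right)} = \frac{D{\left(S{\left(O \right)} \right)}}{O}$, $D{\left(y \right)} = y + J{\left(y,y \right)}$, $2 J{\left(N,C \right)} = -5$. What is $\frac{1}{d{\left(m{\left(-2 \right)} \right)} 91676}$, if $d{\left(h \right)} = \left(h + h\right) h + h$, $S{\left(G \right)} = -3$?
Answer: $\frac{2}{3277417} \approx 6.1024 \cdot 10^{-7}$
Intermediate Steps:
$J{\left(N,C \right)} = - \frac{5}{2}$ ($J{\left(N,C \right)} = \frac{1}{2} \left(-5\right) = - \frac{5}{2}$)
$D{\left(y \right)} = - \frac{5}{2} + y$ ($D{\left(y \right)} = y - \frac{5}{2} = - \frac{5}{2} + y$)
$m{\left(O \right)} = - \frac{11}{2 O}$ ($m{\left(O \right)} = \frac{- \frac{5}{2} - 3}{O} = - \frac{11}{2 O}$)
$d{\left(h \right)} = h + 2 h^{2}$ ($d{\left(h \right)} = 2 h h + h = 2 h^{2} + h = h + 2 h^{2}$)
$\frac{1}{d{\left(m{\left(-2 \right)} \right)} 91676} = \frac{1}{- \frac{11}{2 \left(-2\right)} \left(1 + 2 \left(- \frac{11}{2 \left(-2\right)}\right)\right) 91676} = \frac{1}{\left(- \frac{11}{2}\right) \left(- \frac{1}{2}\right) \left(1 + 2 \left(\left(- \frac{11}{2}\right) \left(- \frac{1}{2}\right)\right)\right)} \frac{1}{91676} = \frac{1}{\frac{11}{4} \left(1 + 2 \cdot \frac{11}{4}\right)} \frac{1}{91676} = \frac{1}{\frac{11}{4} \left(1 + \frac{11}{2}\right)} \frac{1}{91676} = \frac{1}{\frac{11}{4} \cdot \frac{13}{2}} \cdot \frac{1}{91676} = \frac{1}{\frac{143}{8}} \cdot \frac{1}{91676} = \frac{8}{143} \cdot \frac{1}{91676} = \frac{2}{3277417}$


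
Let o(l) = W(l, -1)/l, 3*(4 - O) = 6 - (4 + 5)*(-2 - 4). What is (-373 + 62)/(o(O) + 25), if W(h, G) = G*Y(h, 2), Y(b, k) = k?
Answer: -2488/201 ≈ -12.378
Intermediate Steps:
W(h, G) = 2*G (W(h, G) = G*2 = 2*G)
O = -16 (O = 4 - (6 - (4 + 5)*(-2 - 4))/3 = 4 - (6 - 9*(-6))/3 = 4 - (6 - 1*(-54))/3 = 4 - (6 + 54)/3 = 4 - ⅓*60 = 4 - 20 = -16)
o(l) = -2/l (o(l) = (2*(-1))/l = -2/l)
(-373 + 62)/(o(O) + 25) = (-373 + 62)/(-2/(-16) + 25) = -311/(-2*(-1/16) + 25) = -311/(⅛ + 25) = -311/201/8 = -311*8/201 = -2488/201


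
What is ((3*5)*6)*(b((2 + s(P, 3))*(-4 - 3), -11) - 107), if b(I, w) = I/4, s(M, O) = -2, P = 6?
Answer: -9630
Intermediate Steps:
b(I, w) = I/4 (b(I, w) = I*(¼) = I/4)
((3*5)*6)*(b((2 + s(P, 3))*(-4 - 3), -11) - 107) = ((3*5)*6)*(((2 - 2)*(-4 - 3))/4 - 107) = (15*6)*((0*(-7))/4 - 107) = 90*((¼)*0 - 107) = 90*(0 - 107) = 90*(-107) = -9630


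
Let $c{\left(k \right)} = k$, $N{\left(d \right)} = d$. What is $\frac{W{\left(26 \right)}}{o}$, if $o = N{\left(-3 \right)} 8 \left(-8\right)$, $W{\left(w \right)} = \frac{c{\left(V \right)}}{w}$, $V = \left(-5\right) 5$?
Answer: $- \frac{25}{4992} \approx -0.005008$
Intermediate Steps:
$V = -25$
$W{\left(w \right)} = - \frac{25}{w}$
$o = 192$ ($o = \left(-3\right) 8 \left(-8\right) = \left(-24\right) \left(-8\right) = 192$)
$\frac{W{\left(26 \right)}}{o} = \frac{\left(-25\right) \frac{1}{26}}{192} = \left(-25\right) \frac{1}{26} \cdot \frac{1}{192} = \left(- \frac{25}{26}\right) \frac{1}{192} = - \frac{25}{4992}$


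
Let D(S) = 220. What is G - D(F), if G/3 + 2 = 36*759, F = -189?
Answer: 81746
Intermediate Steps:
G = 81966 (G = -6 + 3*(36*759) = -6 + 3*27324 = -6 + 81972 = 81966)
G - D(F) = 81966 - 1*220 = 81966 - 220 = 81746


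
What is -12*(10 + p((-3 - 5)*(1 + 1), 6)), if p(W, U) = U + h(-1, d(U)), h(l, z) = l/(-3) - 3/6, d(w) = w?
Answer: -190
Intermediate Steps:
h(l, z) = -½ - l/3 (h(l, z) = l*(-⅓) - 3*⅙ = -l/3 - ½ = -½ - l/3)
p(W, U) = -⅙ + U (p(W, U) = U + (-½ - ⅓*(-1)) = U + (-½ + ⅓) = U - ⅙ = -⅙ + U)
-12*(10 + p((-3 - 5)*(1 + 1), 6)) = -12*(10 + (-⅙ + 6)) = -12*(10 + 35/6) = -12*95/6 = -190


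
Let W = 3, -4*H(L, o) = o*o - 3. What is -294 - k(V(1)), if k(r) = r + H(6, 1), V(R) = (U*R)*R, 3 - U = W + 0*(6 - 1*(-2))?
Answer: -589/2 ≈ -294.50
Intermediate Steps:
H(L, o) = ¾ - o²/4 (H(L, o) = -(o*o - 3)/4 = -(o² - 3)/4 = -(-3 + o²)/4 = ¾ - o²/4)
U = 0 (U = 3 - (3 + 0*(6 - 1*(-2))) = 3 - (3 + 0*(6 + 2)) = 3 - (3 + 0*8) = 3 - (3 + 0) = 3 - 1*3 = 3 - 3 = 0)
V(R) = 0 (V(R) = (0*R)*R = 0*R = 0)
k(r) = ½ + r (k(r) = r + (¾ - ¼*1²) = r + (¾ - ¼*1) = r + (¾ - ¼) = r + ½ = ½ + r)
-294 - k(V(1)) = -294 - (½ + 0) = -294 - 1*½ = -294 - ½ = -589/2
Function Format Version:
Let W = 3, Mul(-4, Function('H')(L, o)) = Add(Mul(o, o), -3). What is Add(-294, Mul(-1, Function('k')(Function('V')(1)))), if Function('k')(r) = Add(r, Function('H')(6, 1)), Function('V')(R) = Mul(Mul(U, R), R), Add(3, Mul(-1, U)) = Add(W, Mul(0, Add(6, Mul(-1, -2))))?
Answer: Rational(-589, 2) ≈ -294.50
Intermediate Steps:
Function('H')(L, o) = Add(Rational(3, 4), Mul(Rational(-1, 4), Pow(o, 2))) (Function('H')(L, o) = Mul(Rational(-1, 4), Add(Mul(o, o), -3)) = Mul(Rational(-1, 4), Add(Pow(o, 2), -3)) = Mul(Rational(-1, 4), Add(-3, Pow(o, 2))) = Add(Rational(3, 4), Mul(Rational(-1, 4), Pow(o, 2))))
U = 0 (U = Add(3, Mul(-1, Add(3, Mul(0, Add(6, Mul(-1, -2)))))) = Add(3, Mul(-1, Add(3, Mul(0, Add(6, 2))))) = Add(3, Mul(-1, Add(3, Mul(0, 8)))) = Add(3, Mul(-1, Add(3, 0))) = Add(3, Mul(-1, 3)) = Add(3, -3) = 0)
Function('V')(R) = 0 (Function('V')(R) = Mul(Mul(0, R), R) = Mul(0, R) = 0)
Function('k')(r) = Add(Rational(1, 2), r) (Function('k')(r) = Add(r, Add(Rational(3, 4), Mul(Rational(-1, 4), Pow(1, 2)))) = Add(r, Add(Rational(3, 4), Mul(Rational(-1, 4), 1))) = Add(r, Add(Rational(3, 4), Rational(-1, 4))) = Add(r, Rational(1, 2)) = Add(Rational(1, 2), r))
Add(-294, Mul(-1, Function('k')(Function('V')(1)))) = Add(-294, Mul(-1, Add(Rational(1, 2), 0))) = Add(-294, Mul(-1, Rational(1, 2))) = Add(-294, Rational(-1, 2)) = Rational(-589, 2)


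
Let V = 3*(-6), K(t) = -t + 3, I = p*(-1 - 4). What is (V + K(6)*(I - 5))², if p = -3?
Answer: 2304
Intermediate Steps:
I = 15 (I = -3*(-1 - 4) = -3*(-5) = 15)
K(t) = 3 - t
V = -18
(V + K(6)*(I - 5))² = (-18 + (3 - 1*6)*(15 - 5))² = (-18 + (3 - 6)*10)² = (-18 - 3*10)² = (-18 - 30)² = (-48)² = 2304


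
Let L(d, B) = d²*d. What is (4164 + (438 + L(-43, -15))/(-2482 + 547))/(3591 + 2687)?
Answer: 8136409/12147930 ≈ 0.66978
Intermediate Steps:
L(d, B) = d³
(4164 + (438 + L(-43, -15))/(-2482 + 547))/(3591 + 2687) = (4164 + (438 + (-43)³)/(-2482 + 547))/(3591 + 2687) = (4164 + (438 - 79507)/(-1935))/6278 = (4164 - 79069*(-1/1935))*(1/6278) = (4164 + 79069/1935)*(1/6278) = (8136409/1935)*(1/6278) = 8136409/12147930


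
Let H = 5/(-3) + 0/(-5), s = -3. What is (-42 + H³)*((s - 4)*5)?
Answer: 44065/27 ≈ 1632.0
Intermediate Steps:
H = -5/3 (H = 5*(-⅓) + 0*(-⅕) = -5/3 + 0 = -5/3 ≈ -1.6667)
(-42 + H³)*((s - 4)*5) = (-42 + (-5/3)³)*((-3 - 4)*5) = (-42 - 125/27)*(-7*5) = -1259/27*(-35) = 44065/27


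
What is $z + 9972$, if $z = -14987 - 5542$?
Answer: $-10557$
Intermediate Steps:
$z = -20529$
$z + 9972 = -20529 + 9972 = -10557$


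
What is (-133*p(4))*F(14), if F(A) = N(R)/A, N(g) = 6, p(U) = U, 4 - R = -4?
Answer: -228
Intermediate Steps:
R = 8 (R = 4 - 1*(-4) = 4 + 4 = 8)
F(A) = 6/A
(-133*p(4))*F(14) = (-133*4)*(6/14) = -3192/14 = -532*3/7 = -228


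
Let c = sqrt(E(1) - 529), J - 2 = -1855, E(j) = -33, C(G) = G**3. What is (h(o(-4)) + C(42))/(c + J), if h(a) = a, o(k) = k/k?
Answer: -137286917/3434171 - 74089*I*sqrt(562)/3434171 ≈ -39.977 - 0.51145*I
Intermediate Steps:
o(k) = 1
J = -1853 (J = 2 - 1855 = -1853)
c = I*sqrt(562) (c = sqrt(-33 - 529) = sqrt(-562) = I*sqrt(562) ≈ 23.707*I)
(h(o(-4)) + C(42))/(c + J) = (1 + 42**3)/(I*sqrt(562) - 1853) = (1 + 74088)/(-1853 + I*sqrt(562)) = 74089/(-1853 + I*sqrt(562))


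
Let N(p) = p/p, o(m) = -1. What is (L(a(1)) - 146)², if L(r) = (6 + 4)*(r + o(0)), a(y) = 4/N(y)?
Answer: 13456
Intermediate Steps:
N(p) = 1
a(y) = 4 (a(y) = 4/1 = 4*1 = 4)
L(r) = -10 + 10*r (L(r) = (6 + 4)*(r - 1) = 10*(-1 + r) = -10 + 10*r)
(L(a(1)) - 146)² = ((-10 + 10*4) - 146)² = ((-10 + 40) - 146)² = (30 - 146)² = (-116)² = 13456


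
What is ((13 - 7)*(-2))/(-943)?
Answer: 12/943 ≈ 0.012725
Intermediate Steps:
((13 - 7)*(-2))/(-943) = (6*(-2))*(-1/943) = -12*(-1/943) = 12/943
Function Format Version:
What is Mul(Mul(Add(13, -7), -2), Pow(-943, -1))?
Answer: Rational(12, 943) ≈ 0.012725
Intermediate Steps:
Mul(Mul(Add(13, -7), -2), Pow(-943, -1)) = Mul(Mul(6, -2), Rational(-1, 943)) = Mul(-12, Rational(-1, 943)) = Rational(12, 943)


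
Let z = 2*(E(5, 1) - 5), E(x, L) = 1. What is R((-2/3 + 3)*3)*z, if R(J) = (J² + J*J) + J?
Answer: -840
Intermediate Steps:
z = -8 (z = 2*(1 - 5) = 2*(-4) = -8)
R(J) = J + 2*J² (R(J) = (J² + J²) + J = 2*J² + J = J + 2*J²)
R((-2/3 + 3)*3)*z = (((-2/3 + 3)*3)*(1 + 2*((-2/3 + 3)*3)))*(-8) = (((-2*⅓ + 3)*3)*(1 + 2*((-2*⅓ + 3)*3)))*(-8) = (((-⅔ + 3)*3)*(1 + 2*((-⅔ + 3)*3)))*(-8) = (((7/3)*3)*(1 + 2*((7/3)*3)))*(-8) = (7*(1 + 2*7))*(-8) = (7*(1 + 14))*(-8) = (7*15)*(-8) = 105*(-8) = -840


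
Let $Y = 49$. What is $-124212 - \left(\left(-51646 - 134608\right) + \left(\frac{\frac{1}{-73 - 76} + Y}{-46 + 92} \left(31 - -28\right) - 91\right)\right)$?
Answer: $\frac{212714441}{3427} \approx 62070.0$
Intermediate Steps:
$-124212 - \left(\left(-51646 - 134608\right) + \left(\frac{\frac{1}{-73 - 76} + Y}{-46 + 92} \left(31 - -28\right) - 91\right)\right) = -124212 - \left(\left(-51646 - 134608\right) + \left(\frac{\frac{1}{-73 - 76} + 49}{-46 + 92} \left(31 - -28\right) - 91\right)\right) = -124212 - \left(-186254 - \left(91 - \frac{\frac{1}{-149} + 49}{46} \left(31 + 28\right)\right)\right) = -124212 - \left(-186254 - \left(91 - \left(- \frac{1}{149} + 49\right) \frac{1}{46} \cdot 59\right)\right) = -124212 - \left(-186254 - \left(91 - \frac{7300}{149} \cdot \frac{1}{46} \cdot 59\right)\right) = -124212 - \left(-186254 + \left(\frac{3650}{3427} \cdot 59 - 91\right)\right) = -124212 - \left(-186254 + \left(\frac{215350}{3427} - 91\right)\right) = -124212 - \left(-186254 - \frac{96507}{3427}\right) = -124212 - - \frac{638388965}{3427} = -124212 + \frac{638388965}{3427} = \frac{212714441}{3427}$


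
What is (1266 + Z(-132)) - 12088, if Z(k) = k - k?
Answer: -10822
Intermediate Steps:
Z(k) = 0
(1266 + Z(-132)) - 12088 = (1266 + 0) - 12088 = 1266 - 12088 = -10822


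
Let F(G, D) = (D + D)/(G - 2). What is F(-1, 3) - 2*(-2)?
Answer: 2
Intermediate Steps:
F(G, D) = 2*D/(-2 + G) (F(G, D) = (2*D)/(-2 + G) = 2*D/(-2 + G))
F(-1, 3) - 2*(-2) = 2*3/(-2 - 1) - 2*(-2) = 2*3/(-3) + 4 = 2*3*(-1/3) + 4 = -2 + 4 = 2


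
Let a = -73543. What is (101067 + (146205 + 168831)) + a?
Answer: 342560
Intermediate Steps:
(101067 + (146205 + 168831)) + a = (101067 + (146205 + 168831)) - 73543 = (101067 + 315036) - 73543 = 416103 - 73543 = 342560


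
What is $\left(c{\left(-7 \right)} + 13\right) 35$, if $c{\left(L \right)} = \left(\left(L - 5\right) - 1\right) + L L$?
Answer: $1715$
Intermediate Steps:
$c{\left(L \right)} = -6 + L + L^{2}$ ($c{\left(L \right)} = \left(\left(-5 + L\right) - 1\right) + L^{2} = \left(-6 + L\right) + L^{2} = -6 + L + L^{2}$)
$\left(c{\left(-7 \right)} + 13\right) 35 = \left(\left(-6 - 7 + \left(-7\right)^{2}\right) + 13\right) 35 = \left(\left(-6 - 7 + 49\right) + 13\right) 35 = \left(36 + 13\right) 35 = 49 \cdot 35 = 1715$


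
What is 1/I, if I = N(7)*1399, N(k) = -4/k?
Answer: -7/5596 ≈ -0.0012509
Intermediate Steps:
I = -5596/7 (I = -4/7*1399 = -5596/7 ≈ -799.43)
1/I = 1/(-5596/7) = -7/5596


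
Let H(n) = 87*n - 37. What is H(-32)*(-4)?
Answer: 11284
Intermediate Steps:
H(n) = -37 + 87*n
H(-32)*(-4) = (-37 + 87*(-32))*(-4) = (-37 - 2784)*(-4) = -2821*(-4) = 11284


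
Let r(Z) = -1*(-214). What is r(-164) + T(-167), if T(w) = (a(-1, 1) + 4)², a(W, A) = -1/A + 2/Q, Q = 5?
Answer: 5639/25 ≈ 225.56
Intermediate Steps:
r(Z) = 214
a(W, A) = ⅖ - 1/A (a(W, A) = -1/A + 2/5 = -1/A + 2*(⅕) = -1/A + ⅖ = ⅖ - 1/A)
T(w) = 289/25 (T(w) = ((⅖ - 1/1) + 4)² = ((⅖ - 1*1) + 4)² = ((⅖ - 1) + 4)² = (-⅗ + 4)² = (17/5)² = 289/25)
r(-164) + T(-167) = 214 + 289/25 = 5639/25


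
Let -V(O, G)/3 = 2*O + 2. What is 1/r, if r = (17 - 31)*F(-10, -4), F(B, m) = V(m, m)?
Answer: -1/252 ≈ -0.0039683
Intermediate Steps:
V(O, G) = -6 - 6*O (V(O, G) = -3*(2*O + 2) = -3*(2 + 2*O) = -6 - 6*O)
F(B, m) = -6 - 6*m
r = -252 (r = (17 - 31)*(-6 - 6*(-4)) = -14*(-6 + 24) = -14*18 = -252)
1/r = 1/(-252) = -1/252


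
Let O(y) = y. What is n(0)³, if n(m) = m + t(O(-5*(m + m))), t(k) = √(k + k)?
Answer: 0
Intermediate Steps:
t(k) = √2*√k (t(k) = √(2*k) = √2*√k)
n(m) = m + 2*√5*√(-m) (n(m) = m + √2*√(-5*(m + m)) = m + √2*√(-10*m) = m + √2*(√10*√(-m)) = m + 2*√5*√(-m))
n(0)³ = (0 + 2*√5*√(-1*0))³ = (0 + 2*√5*√0)³ = (0 + 2*√5*0)³ = (0 + 0)³ = 0³ = 0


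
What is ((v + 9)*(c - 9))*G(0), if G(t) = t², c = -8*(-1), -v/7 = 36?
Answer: 0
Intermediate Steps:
v = -252 (v = -7*36 = -252)
c = 8
((v + 9)*(c - 9))*G(0) = ((-252 + 9)*(8 - 9))*0² = -243*(-1)*0 = 243*0 = 0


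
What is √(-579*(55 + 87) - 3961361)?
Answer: I*√4043579 ≈ 2010.9*I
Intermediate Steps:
√(-579*(55 + 87) - 3961361) = √(-579*142 - 3961361) = √(-82218 - 3961361) = √(-4043579) = I*√4043579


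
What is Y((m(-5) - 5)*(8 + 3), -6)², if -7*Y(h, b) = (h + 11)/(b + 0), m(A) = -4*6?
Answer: 484/9 ≈ 53.778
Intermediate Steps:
m(A) = -24
Y(h, b) = -(11 + h)/(7*b) (Y(h, b) = -(h + 11)/(7*(b + 0)) = -(11 + h)/(7*b))
Y((m(-5) - 5)*(8 + 3), -6)² = ((⅐)*(-11 - (-24 - 5)*(8 + 3))/(-6))² = ((⅐)*(-⅙)*(-11 - (-29)*11))² = ((⅐)*(-⅙)*(-11 - 1*(-319)))² = ((⅐)*(-⅙)*(-11 + 319))² = ((⅐)*(-⅙)*308)² = (-22/3)² = 484/9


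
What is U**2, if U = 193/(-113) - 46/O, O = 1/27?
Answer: 19751210521/12769 ≈ 1.5468e+6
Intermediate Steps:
O = 1/27 ≈ 0.037037
U = -140539/113 (U = 193/(-113) - 46/1/27 = 193*(-1/113) - 46*27 = -193/113 - 1242 = -140539/113 ≈ -1243.7)
U**2 = (-140539/113)**2 = 19751210521/12769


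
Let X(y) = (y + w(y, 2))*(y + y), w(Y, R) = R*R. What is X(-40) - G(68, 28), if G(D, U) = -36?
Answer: 2916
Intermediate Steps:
w(Y, R) = R²
X(y) = 2*y*(4 + y) (X(y) = (y + 2²)*(y + y) = (y + 4)*(2*y) = (4 + y)*(2*y) = 2*y*(4 + y))
X(-40) - G(68, 28) = 2*(-40)*(4 - 40) - 1*(-36) = 2*(-40)*(-36) + 36 = 2880 + 36 = 2916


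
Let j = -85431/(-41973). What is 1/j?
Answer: 13991/28477 ≈ 0.49131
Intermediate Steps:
j = 28477/13991 (j = -85431*(-1/41973) = 28477/13991 ≈ 2.0354)
1/j = 1/(28477/13991) = 13991/28477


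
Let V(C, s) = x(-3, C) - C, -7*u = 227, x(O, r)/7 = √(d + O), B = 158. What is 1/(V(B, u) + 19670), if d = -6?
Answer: 2168/42302065 - 7*I/126906195 ≈ 5.125e-5 - 5.5159e-8*I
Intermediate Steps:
x(O, r) = 7*√(-6 + O)
u = -227/7 (u = -⅐*227 = -227/7 ≈ -32.429)
V(C, s) = -C + 21*I (V(C, s) = 7*√(-6 - 3) - C = 7*√(-9) - C = 7*(3*I) - C = 21*I - C = -C + 21*I)
1/(V(B, u) + 19670) = 1/((-1*158 + 21*I) + 19670) = 1/((-158 + 21*I) + 19670) = 1/(19512 + 21*I) = (19512 - 21*I)/380718585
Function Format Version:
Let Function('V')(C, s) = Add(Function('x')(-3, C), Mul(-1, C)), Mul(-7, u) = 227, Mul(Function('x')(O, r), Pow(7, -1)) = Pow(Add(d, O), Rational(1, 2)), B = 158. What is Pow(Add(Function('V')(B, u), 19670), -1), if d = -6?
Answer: Add(Rational(2168, 42302065), Mul(Rational(-7, 126906195), I)) ≈ Add(5.1250e-5, Mul(-5.5159e-8, I))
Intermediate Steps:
Function('x')(O, r) = Mul(7, Pow(Add(-6, O), Rational(1, 2)))
u = Rational(-227, 7) (u = Mul(Rational(-1, 7), 227) = Rational(-227, 7) ≈ -32.429)
Function('V')(C, s) = Add(Mul(-1, C), Mul(21, I)) (Function('V')(C, s) = Add(Mul(7, Pow(Add(-6, -3), Rational(1, 2))), Mul(-1, C)) = Add(Mul(7, Pow(-9, Rational(1, 2))), Mul(-1, C)) = Add(Mul(7, Mul(3, I)), Mul(-1, C)) = Add(Mul(21, I), Mul(-1, C)) = Add(Mul(-1, C), Mul(21, I)))
Pow(Add(Function('V')(B, u), 19670), -1) = Pow(Add(Add(Mul(-1, 158), Mul(21, I)), 19670), -1) = Pow(Add(Add(-158, Mul(21, I)), 19670), -1) = Pow(Add(19512, Mul(21, I)), -1) = Mul(Rational(1, 380718585), Add(19512, Mul(-21, I)))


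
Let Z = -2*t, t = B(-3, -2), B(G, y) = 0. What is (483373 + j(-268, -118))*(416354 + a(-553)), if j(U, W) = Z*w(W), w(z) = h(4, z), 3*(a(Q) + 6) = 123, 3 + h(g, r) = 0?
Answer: 201271200097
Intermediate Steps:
h(g, r) = -3 (h(g, r) = -3 + 0 = -3)
a(Q) = 35 (a(Q) = -6 + (1/3)*123 = -6 + 41 = 35)
t = 0
w(z) = -3
Z = 0 (Z = -2*0 = 0)
j(U, W) = 0 (j(U, W) = 0*(-3) = 0)
(483373 + j(-268, -118))*(416354 + a(-553)) = (483373 + 0)*(416354 + 35) = 483373*416389 = 201271200097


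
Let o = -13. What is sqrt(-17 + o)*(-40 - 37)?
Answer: -77*I*sqrt(30) ≈ -421.75*I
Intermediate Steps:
sqrt(-17 + o)*(-40 - 37) = sqrt(-17 - 13)*(-40 - 37) = sqrt(-30)*(-77) = (I*sqrt(30))*(-77) = -77*I*sqrt(30)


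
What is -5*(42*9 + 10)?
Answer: -1940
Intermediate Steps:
-5*(42*9 + 10) = -5*(378 + 10) = -5*388 = -1940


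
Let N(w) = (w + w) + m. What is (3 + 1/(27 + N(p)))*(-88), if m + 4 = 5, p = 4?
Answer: -2398/9 ≈ -266.44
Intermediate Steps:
m = 1 (m = -4 + 5 = 1)
N(w) = 1 + 2*w (N(w) = (w + w) + 1 = 2*w + 1 = 1 + 2*w)
(3 + 1/(27 + N(p)))*(-88) = (3 + 1/(27 + (1 + 2*4)))*(-88) = (3 + 1/(27 + (1 + 8)))*(-88) = (3 + 1/(27 + 9))*(-88) = (3 + 1/36)*(-88) = (109/36)*(-88) = -2398/9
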